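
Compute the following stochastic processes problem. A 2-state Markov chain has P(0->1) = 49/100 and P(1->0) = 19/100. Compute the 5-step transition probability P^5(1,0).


Computing P^5 by matrix multiplication.
P = [[0.5100, 0.4900], [0.1900, 0.8100]]
After raising P to the power 5:
P^5(1,0) = 0.2785

0.2785


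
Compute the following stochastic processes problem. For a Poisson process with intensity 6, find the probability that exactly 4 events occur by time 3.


P(N(t)=k) = (lambda*t)^k * exp(-lambda*t) / k!
lambda*t = 18
= 18^4 * exp(-18) / 4!
= 104976 * 1.5230e-08 / 24
= 6.6616e-05

6.6616e-05


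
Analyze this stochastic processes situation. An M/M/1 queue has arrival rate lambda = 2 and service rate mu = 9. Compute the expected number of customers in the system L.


rho = 2/9 = 0.2222
L = rho/(1-rho)
= 0.2222/0.7778
= 0.2857

0.2857


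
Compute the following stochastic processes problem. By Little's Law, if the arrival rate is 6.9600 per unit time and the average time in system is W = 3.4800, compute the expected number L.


Little's Law: L = lambda * W
= 6.9600 * 3.4800
= 24.2208

24.2208


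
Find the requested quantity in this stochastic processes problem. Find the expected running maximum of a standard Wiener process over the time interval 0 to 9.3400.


E(max B(s)) = sqrt(2t/pi)
= sqrt(2*9.3400/pi)
= sqrt(5.9460)
= 2.4384

2.4384


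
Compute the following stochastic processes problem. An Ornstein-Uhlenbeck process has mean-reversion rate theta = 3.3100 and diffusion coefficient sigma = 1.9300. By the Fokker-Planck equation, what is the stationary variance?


Stationary variance = sigma^2 / (2*theta)
= 1.9300^2 / (2*3.3100)
= 3.7249 / 6.6200
= 0.5627

0.5627


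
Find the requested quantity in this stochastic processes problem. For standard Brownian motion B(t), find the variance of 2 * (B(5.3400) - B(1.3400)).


Var(alpha*(B(t)-B(s))) = alpha^2 * (t-s)
= 2^2 * (5.3400 - 1.3400)
= 4 * 4.0000
= 16.0000

16.0000


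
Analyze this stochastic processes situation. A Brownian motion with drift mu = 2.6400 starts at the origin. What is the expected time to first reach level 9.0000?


Expected first passage time = a/mu
= 9.0000/2.6400
= 3.4091

3.4091


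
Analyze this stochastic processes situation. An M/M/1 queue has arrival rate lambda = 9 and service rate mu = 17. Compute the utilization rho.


rho = lambda/mu
= 9/17
= 0.5294

0.5294


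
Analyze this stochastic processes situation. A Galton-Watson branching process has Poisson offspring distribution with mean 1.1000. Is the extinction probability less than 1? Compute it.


Since mu = 1.1000 > 1, extinction prob q < 1.
Solve s = exp(mu*(s-1)) iteratively.
q = 0.8239

0.8239


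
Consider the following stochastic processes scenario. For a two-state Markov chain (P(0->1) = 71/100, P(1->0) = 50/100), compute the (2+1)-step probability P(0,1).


P^3 = P^2 * P^1
Computing via matrix multiplication of the transition matrix.
Entry (0,1) of P^3 = 0.5922

0.5922


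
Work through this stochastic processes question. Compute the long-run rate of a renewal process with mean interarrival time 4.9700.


Long-run renewal rate = 1/E(X)
= 1/4.9700
= 0.2012

0.2012


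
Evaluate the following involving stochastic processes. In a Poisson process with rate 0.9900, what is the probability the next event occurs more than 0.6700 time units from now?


P(X > t) = exp(-lambda * t)
= exp(-0.9900 * 0.6700)
= exp(-0.6633) = 0.5151

0.5151


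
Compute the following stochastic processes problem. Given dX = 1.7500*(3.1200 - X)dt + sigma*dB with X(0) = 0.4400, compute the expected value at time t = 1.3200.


E[X(t)] = mu + (X(0) - mu)*exp(-theta*t)
= 3.1200 + (0.4400 - 3.1200)*exp(-1.7500*1.3200)
= 3.1200 + -2.6800 * 0.0993
= 2.8540

2.8540


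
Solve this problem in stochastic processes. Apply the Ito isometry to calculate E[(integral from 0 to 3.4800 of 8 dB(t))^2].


By Ito isometry: E[(int f dB)^2] = int f^2 dt
= 8^2 * 3.4800
= 64 * 3.4800 = 222.7200

222.7200


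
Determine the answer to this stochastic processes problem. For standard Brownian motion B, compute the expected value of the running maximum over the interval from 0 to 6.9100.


E(max B(s)) = sqrt(2t/pi)
= sqrt(2*6.9100/pi)
= sqrt(4.3990)
= 2.0974

2.0974


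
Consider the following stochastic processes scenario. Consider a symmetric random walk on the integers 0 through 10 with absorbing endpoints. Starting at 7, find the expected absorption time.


For symmetric RW on 0,...,N with absorbing barriers, E(i) = i*(N-i)
E(7) = 7 * 3 = 21

21


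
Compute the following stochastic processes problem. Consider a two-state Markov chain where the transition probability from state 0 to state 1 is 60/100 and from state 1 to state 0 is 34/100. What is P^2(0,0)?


Computing P^2 by matrix multiplication.
P = [[0.4000, 0.6000], [0.3400, 0.6600]]
After raising P to the power 2:
P^2(0,0) = 0.3640

0.3640


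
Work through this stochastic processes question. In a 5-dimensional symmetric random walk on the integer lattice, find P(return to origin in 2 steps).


P(return in 2 steps) = P(reverse first step) = 1/(2d)
= 1/10
= 0.1000

0.1000


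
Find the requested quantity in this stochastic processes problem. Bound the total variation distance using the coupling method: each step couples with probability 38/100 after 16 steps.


TV distance bound <= (1-delta)^n
= (1 - 0.3800)^16
= 0.6200^16
= 4.7672e-04

4.7672e-04


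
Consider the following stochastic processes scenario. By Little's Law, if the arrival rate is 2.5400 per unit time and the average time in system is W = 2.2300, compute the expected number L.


Little's Law: L = lambda * W
= 2.5400 * 2.2300
= 5.6642

5.6642


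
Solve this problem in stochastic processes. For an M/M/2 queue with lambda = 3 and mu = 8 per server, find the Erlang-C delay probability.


a = lambda/mu = 0.3750
rho = a/c = 0.1875
Erlang-C formula applied:
C(c,a) = 0.0592

0.0592


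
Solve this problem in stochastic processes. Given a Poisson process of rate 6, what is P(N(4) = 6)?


P(N(t)=k) = (lambda*t)^k * exp(-lambda*t) / k!
lambda*t = 24
= 24^6 * exp(-24) / 6!
= 191102976 * 3.7751e-11 / 720
= 1.0020e-05

1.0020e-05


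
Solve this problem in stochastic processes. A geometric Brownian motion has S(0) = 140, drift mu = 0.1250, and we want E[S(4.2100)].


E[S(t)] = S(0) * exp(mu * t)
= 140 * exp(0.1250 * 4.2100)
= 140 * 1.6926
= 236.9603

236.9603


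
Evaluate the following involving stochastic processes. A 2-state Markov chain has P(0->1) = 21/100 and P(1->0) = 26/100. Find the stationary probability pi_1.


Stationary distribution: pi_0 = p10/(p01+p10), pi_1 = p01/(p01+p10)
p01 = 0.2100, p10 = 0.2600
pi_1 = 0.4468

0.4468


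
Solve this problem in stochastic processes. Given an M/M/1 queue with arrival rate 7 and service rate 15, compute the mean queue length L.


rho = 7/15 = 0.4667
L = rho/(1-rho)
= 0.4667/0.5333
= 0.8750

0.8750


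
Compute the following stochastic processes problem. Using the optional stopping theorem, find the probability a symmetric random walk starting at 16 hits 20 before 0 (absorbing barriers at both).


By optional stopping theorem: E(M at tau) = M(0) = 16
P(hit 20)*20 + P(hit 0)*0 = 16
P(hit 20) = (16 - 0)/(20 - 0) = 4/5 = 0.8000

0.8000


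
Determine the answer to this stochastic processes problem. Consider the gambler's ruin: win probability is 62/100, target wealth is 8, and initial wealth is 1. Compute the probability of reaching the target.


Gambler's ruin formula:
r = q/p = 0.3800/0.6200 = 0.6129
P(win) = (1 - r^i)/(1 - r^N)
= (1 - 0.6129^1)/(1 - 0.6129^8)
= 0.3950

0.3950


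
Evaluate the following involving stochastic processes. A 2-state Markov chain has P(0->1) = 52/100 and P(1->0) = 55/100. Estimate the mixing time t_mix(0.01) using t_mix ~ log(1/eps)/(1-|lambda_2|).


lambda_2 = |1 - p01 - p10| = |1 - 0.5200 - 0.5500| = 0.0700
t_mix ~ log(1/eps)/(1 - |lambda_2|)
= log(100)/(1 - 0.0700) = 4.6052/0.9300
= 4.9518

4.9518


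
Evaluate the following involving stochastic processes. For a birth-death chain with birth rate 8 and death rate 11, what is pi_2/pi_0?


For birth-death process, pi_n/pi_0 = (lambda/mu)^n
= (8/11)^2
= 0.5289

0.5289


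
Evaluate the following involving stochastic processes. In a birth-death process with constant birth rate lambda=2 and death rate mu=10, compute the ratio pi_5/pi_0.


For birth-death process, pi_n/pi_0 = (lambda/mu)^n
= (2/10)^5
= 3.2000e-04

3.2000e-04


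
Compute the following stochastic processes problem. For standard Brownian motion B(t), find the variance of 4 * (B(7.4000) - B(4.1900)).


Var(alpha*(B(t)-B(s))) = alpha^2 * (t-s)
= 4^2 * (7.4000 - 4.1900)
= 16 * 3.2100
= 51.3600

51.3600


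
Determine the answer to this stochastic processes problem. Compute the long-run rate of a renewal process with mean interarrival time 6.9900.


Long-run renewal rate = 1/E(X)
= 1/6.9900
= 0.1431

0.1431


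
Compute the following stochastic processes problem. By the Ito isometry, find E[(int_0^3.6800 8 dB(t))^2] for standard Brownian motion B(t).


By Ito isometry: E[(int f dB)^2] = int f^2 dt
= 8^2 * 3.6800
= 64 * 3.6800 = 235.5200

235.5200


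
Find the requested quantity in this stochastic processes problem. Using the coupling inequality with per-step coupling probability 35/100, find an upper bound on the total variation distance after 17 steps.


TV distance bound <= (1-delta)^n
= (1 - 0.3500)^17
= 0.6500^17
= 6.5997e-04

6.5997e-04


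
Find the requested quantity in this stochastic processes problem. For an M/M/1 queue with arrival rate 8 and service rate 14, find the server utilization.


rho = lambda/mu
= 8/14
= 0.5714

0.5714


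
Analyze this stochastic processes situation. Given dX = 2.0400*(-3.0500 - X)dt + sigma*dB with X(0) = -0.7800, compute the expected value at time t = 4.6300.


E[X(t)] = mu + (X(0) - mu)*exp(-theta*t)
= -3.0500 + (-0.7800 - -3.0500)*exp(-2.0400*4.6300)
= -3.0500 + 2.2700 * 7.9068e-05
= -3.0498

-3.0498


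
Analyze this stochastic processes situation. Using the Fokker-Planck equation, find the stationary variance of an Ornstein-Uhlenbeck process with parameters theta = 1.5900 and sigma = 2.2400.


Stationary variance = sigma^2 / (2*theta)
= 2.2400^2 / (2*1.5900)
= 5.0176 / 3.1800
= 1.5779

1.5779


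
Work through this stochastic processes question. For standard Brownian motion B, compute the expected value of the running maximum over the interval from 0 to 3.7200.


E(max B(s)) = sqrt(2t/pi)
= sqrt(2*3.7200/pi)
= sqrt(2.3682)
= 1.5389

1.5389


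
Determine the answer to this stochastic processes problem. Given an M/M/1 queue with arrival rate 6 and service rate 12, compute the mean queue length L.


rho = 6/12 = 0.5000
L = rho/(1-rho)
= 0.5000/0.5000
= 1.0000

1.0000


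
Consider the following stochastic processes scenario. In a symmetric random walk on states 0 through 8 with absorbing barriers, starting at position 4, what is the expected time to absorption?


For symmetric RW on 0,...,N with absorbing barriers, E(i) = i*(N-i)
E(4) = 4 * 4 = 16

16


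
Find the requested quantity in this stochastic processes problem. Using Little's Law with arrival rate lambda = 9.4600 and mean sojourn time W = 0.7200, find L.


Little's Law: L = lambda * W
= 9.4600 * 0.7200
= 6.8112

6.8112


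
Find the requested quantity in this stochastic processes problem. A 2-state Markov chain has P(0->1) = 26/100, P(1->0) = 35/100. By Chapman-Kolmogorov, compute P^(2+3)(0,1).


P^5 = P^2 * P^3
Computing via matrix multiplication of the transition matrix.
Entry (0,1) of P^5 = 0.4224

0.4224


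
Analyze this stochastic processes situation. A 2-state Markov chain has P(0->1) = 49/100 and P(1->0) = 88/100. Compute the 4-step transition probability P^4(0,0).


Computing P^4 by matrix multiplication.
P = [[0.5100, 0.4900], [0.8800, 0.1200]]
After raising P to the power 4:
P^4(0,0) = 0.6490

0.6490


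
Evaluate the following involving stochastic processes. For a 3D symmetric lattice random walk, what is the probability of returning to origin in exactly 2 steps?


P(return in 2 steps) = P(reverse first step) = 1/(2d)
= 1/6
= 0.1667

0.1667


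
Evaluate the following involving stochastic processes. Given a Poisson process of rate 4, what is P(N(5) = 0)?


P(N(t)=k) = (lambda*t)^k * exp(-lambda*t) / k!
lambda*t = 20
= 20^0 * exp(-20) / 0!
= 1 * 2.0612e-09 / 1
= 2.0612e-09

2.0612e-09


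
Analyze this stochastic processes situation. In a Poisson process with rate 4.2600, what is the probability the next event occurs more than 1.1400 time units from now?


P(X > t) = exp(-lambda * t)
= exp(-4.2600 * 1.1400)
= exp(-4.8564) = 0.0078

0.0078


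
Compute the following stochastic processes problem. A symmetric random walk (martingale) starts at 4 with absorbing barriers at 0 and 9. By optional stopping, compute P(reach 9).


By optional stopping theorem: E(M at tau) = M(0) = 4
P(hit 9)*9 + P(hit 0)*0 = 4
P(hit 9) = (4 - 0)/(9 - 0) = 4/9 = 0.4444

0.4444


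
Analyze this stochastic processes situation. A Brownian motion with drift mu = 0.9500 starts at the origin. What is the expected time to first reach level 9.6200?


Expected first passage time = a/mu
= 9.6200/0.9500
= 10.1263

10.1263


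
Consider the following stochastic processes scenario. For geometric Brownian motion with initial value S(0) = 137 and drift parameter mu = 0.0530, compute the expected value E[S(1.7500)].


E[S(t)] = S(0) * exp(mu * t)
= 137 * exp(0.0530 * 1.7500)
= 137 * 1.0972
= 150.3147

150.3147


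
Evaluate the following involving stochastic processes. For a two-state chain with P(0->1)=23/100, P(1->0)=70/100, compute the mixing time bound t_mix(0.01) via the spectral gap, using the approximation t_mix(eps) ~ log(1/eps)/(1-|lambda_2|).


lambda_2 = |1 - p01 - p10| = |1 - 0.2300 - 0.7000| = 0.0700
t_mix ~ log(1/eps)/(1 - |lambda_2|)
= log(100)/(1 - 0.0700) = 4.6052/0.9300
= 4.9518

4.9518


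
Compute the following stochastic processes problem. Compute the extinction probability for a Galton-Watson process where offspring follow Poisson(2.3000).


Since mu = 2.3000 > 1, extinction prob q < 1.
Solve s = exp(mu*(s-1)) iteratively.
q = 0.1376

0.1376


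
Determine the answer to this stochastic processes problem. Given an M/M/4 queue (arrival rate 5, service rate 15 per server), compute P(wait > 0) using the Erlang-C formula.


a = lambda/mu = 0.3333
rho = a/c = 0.0833
Erlang-C formula applied:
C(c,a) = 4.0209e-04

4.0209e-04


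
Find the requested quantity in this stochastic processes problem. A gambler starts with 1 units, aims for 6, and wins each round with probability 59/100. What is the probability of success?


Gambler's ruin formula:
r = q/p = 0.4100/0.5900 = 0.6949
P(win) = (1 - r^i)/(1 - r^N)
= (1 - 0.6949^1)/(1 - 0.6949^6)
= 0.3438

0.3438


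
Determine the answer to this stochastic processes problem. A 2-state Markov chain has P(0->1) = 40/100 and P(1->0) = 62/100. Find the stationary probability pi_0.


Stationary distribution: pi_0 = p10/(p01+p10), pi_1 = p01/(p01+p10)
p01 = 0.4000, p10 = 0.6200
pi_0 = 0.6078

0.6078


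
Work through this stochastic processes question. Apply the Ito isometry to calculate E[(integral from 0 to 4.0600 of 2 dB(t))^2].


By Ito isometry: E[(int f dB)^2] = int f^2 dt
= 2^2 * 4.0600
= 4 * 4.0600 = 16.2400

16.2400


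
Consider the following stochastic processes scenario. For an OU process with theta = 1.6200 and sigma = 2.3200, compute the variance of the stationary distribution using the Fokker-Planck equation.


Stationary variance = sigma^2 / (2*theta)
= 2.3200^2 / (2*1.6200)
= 5.3824 / 3.2400
= 1.6612

1.6612


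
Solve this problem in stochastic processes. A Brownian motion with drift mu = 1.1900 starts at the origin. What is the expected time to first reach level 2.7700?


Expected first passage time = a/mu
= 2.7700/1.1900
= 2.3277

2.3277


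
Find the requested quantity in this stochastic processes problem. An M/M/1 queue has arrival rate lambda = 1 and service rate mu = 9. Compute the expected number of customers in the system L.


rho = 1/9 = 0.1111
L = rho/(1-rho)
= 0.1111/0.8889
= 0.1250

0.1250


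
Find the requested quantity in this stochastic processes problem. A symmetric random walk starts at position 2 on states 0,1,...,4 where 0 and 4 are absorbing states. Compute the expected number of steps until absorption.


For symmetric RW on 0,...,N with absorbing barriers, E(i) = i*(N-i)
E(2) = 2 * 2 = 4

4


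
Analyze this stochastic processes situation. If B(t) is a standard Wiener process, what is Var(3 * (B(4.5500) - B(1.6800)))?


Var(alpha*(B(t)-B(s))) = alpha^2 * (t-s)
= 3^2 * (4.5500 - 1.6800)
= 9 * 2.8700
= 25.8300

25.8300


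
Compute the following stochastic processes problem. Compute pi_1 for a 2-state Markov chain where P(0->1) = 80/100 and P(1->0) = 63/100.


Stationary distribution: pi_0 = p10/(p01+p10), pi_1 = p01/(p01+p10)
p01 = 0.8000, p10 = 0.6300
pi_1 = 0.5594

0.5594


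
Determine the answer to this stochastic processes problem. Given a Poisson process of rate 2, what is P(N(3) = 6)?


P(N(t)=k) = (lambda*t)^k * exp(-lambda*t) / k!
lambda*t = 6
= 6^6 * exp(-6) / 6!
= 46656 * 0.0025 / 720
= 0.1606

0.1606


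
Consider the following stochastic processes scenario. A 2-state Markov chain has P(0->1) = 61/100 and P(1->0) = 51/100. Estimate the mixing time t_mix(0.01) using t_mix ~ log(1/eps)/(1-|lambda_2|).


lambda_2 = |1 - p01 - p10| = |1 - 0.6100 - 0.5100| = 0.1200
t_mix ~ log(1/eps)/(1 - |lambda_2|)
= log(100)/(1 - 0.1200) = 4.6052/0.8800
= 5.2331

5.2331


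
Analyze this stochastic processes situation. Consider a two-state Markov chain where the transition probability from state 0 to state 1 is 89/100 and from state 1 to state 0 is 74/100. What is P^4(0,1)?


Computing P^4 by matrix multiplication.
P = [[0.1100, 0.8900], [0.7400, 0.2600]]
After raising P to the power 4:
P^4(0,1) = 0.4600

0.4600


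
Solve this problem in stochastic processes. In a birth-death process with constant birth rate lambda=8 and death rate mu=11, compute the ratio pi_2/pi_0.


For birth-death process, pi_n/pi_0 = (lambda/mu)^n
= (8/11)^2
= 0.5289

0.5289


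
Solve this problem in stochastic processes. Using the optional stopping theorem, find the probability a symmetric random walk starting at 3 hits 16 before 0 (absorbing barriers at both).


By optional stopping theorem: E(M at tau) = M(0) = 3
P(hit 16)*16 + P(hit 0)*0 = 3
P(hit 16) = (3 - 0)/(16 - 0) = 3/16 = 0.1875

0.1875


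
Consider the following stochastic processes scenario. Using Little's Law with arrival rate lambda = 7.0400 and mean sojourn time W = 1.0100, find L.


Little's Law: L = lambda * W
= 7.0400 * 1.0100
= 7.1104

7.1104


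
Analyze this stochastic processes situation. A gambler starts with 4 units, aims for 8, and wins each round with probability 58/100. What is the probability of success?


Gambler's ruin formula:
r = q/p = 0.4200/0.5800 = 0.7241
P(win) = (1 - r^i)/(1 - r^N)
= (1 - 0.7241^4)/(1 - 0.7241^8)
= 0.7843

0.7843


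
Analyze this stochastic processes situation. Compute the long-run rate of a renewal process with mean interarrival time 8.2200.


Long-run renewal rate = 1/E(X)
= 1/8.2200
= 0.1217

0.1217


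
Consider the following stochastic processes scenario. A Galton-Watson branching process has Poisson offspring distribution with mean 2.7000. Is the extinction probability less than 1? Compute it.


Since mu = 2.7000 > 1, extinction prob q < 1.
Solve s = exp(mu*(s-1)) iteratively.
q = 0.0844

0.0844


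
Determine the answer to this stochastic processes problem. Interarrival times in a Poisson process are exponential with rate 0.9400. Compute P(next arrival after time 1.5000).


P(X > t) = exp(-lambda * t)
= exp(-0.9400 * 1.5000)
= exp(-1.4100) = 0.2441

0.2441


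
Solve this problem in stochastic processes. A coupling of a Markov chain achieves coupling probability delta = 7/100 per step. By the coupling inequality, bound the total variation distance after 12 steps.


TV distance bound <= (1-delta)^n
= (1 - 0.0700)^12
= 0.9300^12
= 0.4186

0.4186


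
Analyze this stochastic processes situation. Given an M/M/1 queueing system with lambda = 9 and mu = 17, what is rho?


rho = lambda/mu
= 9/17
= 0.5294

0.5294


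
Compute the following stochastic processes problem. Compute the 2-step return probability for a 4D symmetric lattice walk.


P(return in 2 steps) = P(reverse first step) = 1/(2d)
= 1/8
= 0.1250

0.1250


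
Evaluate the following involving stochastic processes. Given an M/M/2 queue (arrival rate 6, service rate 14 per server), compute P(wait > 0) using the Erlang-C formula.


a = lambda/mu = 0.4286
rho = a/c = 0.2143
Erlang-C formula applied:
C(c,a) = 0.0756

0.0756


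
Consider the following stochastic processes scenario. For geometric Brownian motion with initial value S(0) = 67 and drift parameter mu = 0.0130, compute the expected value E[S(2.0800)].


E[S(t)] = S(0) * exp(mu * t)
= 67 * exp(0.0130 * 2.0800)
= 67 * 1.0274
= 68.8364

68.8364


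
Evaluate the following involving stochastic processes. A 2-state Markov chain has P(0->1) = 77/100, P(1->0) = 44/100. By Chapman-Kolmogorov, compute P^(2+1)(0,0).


P^3 = P^2 * P^1
Computing via matrix multiplication of the transition matrix.
Entry (0,0) of P^3 = 0.3577

0.3577


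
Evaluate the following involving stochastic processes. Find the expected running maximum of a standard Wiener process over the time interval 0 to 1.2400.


E(max B(s)) = sqrt(2t/pi)
= sqrt(2*1.2400/pi)
= sqrt(0.7894)
= 0.8885

0.8885


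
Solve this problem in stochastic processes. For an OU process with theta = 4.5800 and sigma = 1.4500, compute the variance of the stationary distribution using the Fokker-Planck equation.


Stationary variance = sigma^2 / (2*theta)
= 1.4500^2 / (2*4.5800)
= 2.1025 / 9.1600
= 0.2295

0.2295


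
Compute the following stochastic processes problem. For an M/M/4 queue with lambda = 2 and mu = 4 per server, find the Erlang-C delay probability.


a = lambda/mu = 0.5000
rho = a/c = 0.1250
Erlang-C formula applied:
C(c,a) = 0.0018

0.0018


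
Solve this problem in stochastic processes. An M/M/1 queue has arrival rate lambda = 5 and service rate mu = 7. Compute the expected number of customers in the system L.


rho = 5/7 = 0.7143
L = rho/(1-rho)
= 0.7143/0.2857
= 2.5000

2.5000


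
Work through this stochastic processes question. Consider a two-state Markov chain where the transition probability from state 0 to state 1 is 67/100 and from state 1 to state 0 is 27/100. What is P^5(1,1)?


Computing P^5 by matrix multiplication.
P = [[0.3300, 0.6700], [0.2700, 0.7300]]
After raising P to the power 5:
P^5(1,1) = 0.7128

0.7128


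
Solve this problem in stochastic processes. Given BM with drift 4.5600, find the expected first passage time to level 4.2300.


Expected first passage time = a/mu
= 4.2300/4.5600
= 0.9276

0.9276


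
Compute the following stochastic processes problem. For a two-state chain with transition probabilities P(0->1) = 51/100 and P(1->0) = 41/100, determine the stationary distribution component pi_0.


Stationary distribution: pi_0 = p10/(p01+p10), pi_1 = p01/(p01+p10)
p01 = 0.5100, p10 = 0.4100
pi_0 = 0.4457

0.4457


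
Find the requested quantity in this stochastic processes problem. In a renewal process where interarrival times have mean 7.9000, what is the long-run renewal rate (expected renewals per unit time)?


Long-run renewal rate = 1/E(X)
= 1/7.9000
= 0.1266

0.1266


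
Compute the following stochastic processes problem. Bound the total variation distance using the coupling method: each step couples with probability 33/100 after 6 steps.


TV distance bound <= (1-delta)^n
= (1 - 0.3300)^6
= 0.6700^6
= 0.0905

0.0905


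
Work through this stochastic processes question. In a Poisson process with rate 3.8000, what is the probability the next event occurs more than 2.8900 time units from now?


P(X > t) = exp(-lambda * t)
= exp(-3.8000 * 2.8900)
= exp(-10.9820) = 1.7005e-05

1.7005e-05


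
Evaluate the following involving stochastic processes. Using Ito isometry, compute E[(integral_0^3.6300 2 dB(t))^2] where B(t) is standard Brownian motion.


By Ito isometry: E[(int f dB)^2] = int f^2 dt
= 2^2 * 3.6300
= 4 * 3.6300 = 14.5200

14.5200


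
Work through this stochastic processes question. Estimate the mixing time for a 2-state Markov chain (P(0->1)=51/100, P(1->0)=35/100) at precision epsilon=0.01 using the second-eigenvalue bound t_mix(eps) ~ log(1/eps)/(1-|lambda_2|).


lambda_2 = |1 - p01 - p10| = |1 - 0.5100 - 0.3500| = 0.1400
t_mix ~ log(1/eps)/(1 - |lambda_2|)
= log(100)/(1 - 0.1400) = 4.6052/0.8600
= 5.3548

5.3548


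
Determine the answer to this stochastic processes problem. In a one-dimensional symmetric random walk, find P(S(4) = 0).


P(S(4) = 0) = C(4,2) / 4^2
= 6 / 16
= 0.3750

0.3750


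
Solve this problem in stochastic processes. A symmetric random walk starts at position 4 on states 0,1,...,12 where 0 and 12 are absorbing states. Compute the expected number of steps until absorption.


For symmetric RW on 0,...,N with absorbing barriers, E(i) = i*(N-i)
E(4) = 4 * 8 = 32

32


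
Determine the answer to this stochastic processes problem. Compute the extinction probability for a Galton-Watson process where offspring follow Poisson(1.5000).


Since mu = 1.5000 > 1, extinction prob q < 1.
Solve s = exp(mu*(s-1)) iteratively.
q = 0.4172

0.4172


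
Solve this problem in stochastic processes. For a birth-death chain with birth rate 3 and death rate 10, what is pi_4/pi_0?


For birth-death process, pi_n/pi_0 = (lambda/mu)^n
= (3/10)^4
= 0.0081

0.0081


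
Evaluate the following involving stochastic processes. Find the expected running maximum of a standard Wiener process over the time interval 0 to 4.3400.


E(max B(s)) = sqrt(2t/pi)
= sqrt(2*4.3400/pi)
= sqrt(2.7629)
= 1.6622

1.6622


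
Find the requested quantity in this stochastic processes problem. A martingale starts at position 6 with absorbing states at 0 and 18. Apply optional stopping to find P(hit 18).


By optional stopping theorem: E(M at tau) = M(0) = 6
P(hit 18)*18 + P(hit 0)*0 = 6
P(hit 18) = (6 - 0)/(18 - 0) = 1/3 = 0.3333

0.3333


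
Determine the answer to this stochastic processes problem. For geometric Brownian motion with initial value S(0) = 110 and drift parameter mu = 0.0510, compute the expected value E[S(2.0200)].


E[S(t)] = S(0) * exp(mu * t)
= 110 * exp(0.0510 * 2.0200)
= 110 * 1.1085
= 121.9365

121.9365


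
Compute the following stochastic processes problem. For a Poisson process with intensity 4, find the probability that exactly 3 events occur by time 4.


P(N(t)=k) = (lambda*t)^k * exp(-lambda*t) / k!
lambda*t = 16
= 16^3 * exp(-16) / 3!
= 4096 * 1.1254e-07 / 6
= 7.6824e-05

7.6824e-05


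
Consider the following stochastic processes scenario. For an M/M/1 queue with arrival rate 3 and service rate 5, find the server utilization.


rho = lambda/mu
= 3/5
= 0.6000

0.6000


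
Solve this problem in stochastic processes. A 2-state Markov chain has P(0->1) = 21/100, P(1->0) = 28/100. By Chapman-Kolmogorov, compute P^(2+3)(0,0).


P^5 = P^2 * P^3
Computing via matrix multiplication of the transition matrix.
Entry (0,0) of P^5 = 0.5862

0.5862


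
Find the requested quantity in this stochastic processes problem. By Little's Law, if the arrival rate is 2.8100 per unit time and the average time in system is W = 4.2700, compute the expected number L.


Little's Law: L = lambda * W
= 2.8100 * 4.2700
= 11.9987

11.9987


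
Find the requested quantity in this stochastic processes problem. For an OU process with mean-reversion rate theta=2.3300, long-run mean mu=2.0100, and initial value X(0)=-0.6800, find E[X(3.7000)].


E[X(t)] = mu + (X(0) - mu)*exp(-theta*t)
= 2.0100 + (-0.6800 - 2.0100)*exp(-2.3300*3.7000)
= 2.0100 + -2.6900 * 1.8028e-04
= 2.0095

2.0095


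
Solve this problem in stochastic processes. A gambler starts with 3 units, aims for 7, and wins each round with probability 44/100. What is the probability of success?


Gambler's ruin formula:
r = q/p = 0.5600/0.4400 = 1.2727
P(win) = (1 - r^i)/(1 - r^N)
= (1 - 1.2727^3)/(1 - 1.2727^7)
= 0.2408

0.2408


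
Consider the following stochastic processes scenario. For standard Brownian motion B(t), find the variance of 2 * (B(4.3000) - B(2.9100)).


Var(alpha*(B(t)-B(s))) = alpha^2 * (t-s)
= 2^2 * (4.3000 - 2.9100)
= 4 * 1.3900
= 5.5600

5.5600


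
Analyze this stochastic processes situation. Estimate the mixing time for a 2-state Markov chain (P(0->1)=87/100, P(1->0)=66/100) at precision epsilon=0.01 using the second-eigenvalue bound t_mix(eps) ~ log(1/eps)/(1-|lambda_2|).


lambda_2 = |1 - p01 - p10| = |1 - 0.8700 - 0.6600| = 0.5300
t_mix ~ log(1/eps)/(1 - |lambda_2|)
= log(100)/(1 - 0.5300) = 4.6052/0.4700
= 9.7982

9.7982


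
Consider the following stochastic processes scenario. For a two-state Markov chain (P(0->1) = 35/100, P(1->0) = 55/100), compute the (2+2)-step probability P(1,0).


P^4 = P^2 * P^2
Computing via matrix multiplication of the transition matrix.
Entry (1,0) of P^4 = 0.6111

0.6111


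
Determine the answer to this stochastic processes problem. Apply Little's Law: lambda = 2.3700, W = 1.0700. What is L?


Little's Law: L = lambda * W
= 2.3700 * 1.0700
= 2.5359

2.5359


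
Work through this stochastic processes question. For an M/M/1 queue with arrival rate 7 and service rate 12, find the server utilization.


rho = lambda/mu
= 7/12
= 0.5833

0.5833


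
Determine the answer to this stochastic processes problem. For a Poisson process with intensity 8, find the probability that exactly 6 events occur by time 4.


P(N(t)=k) = (lambda*t)^k * exp(-lambda*t) / k!
lambda*t = 32
= 32^6 * exp(-32) / 6!
= 1073741824 * 1.2664e-14 / 720
= 1.8886e-08

1.8886e-08


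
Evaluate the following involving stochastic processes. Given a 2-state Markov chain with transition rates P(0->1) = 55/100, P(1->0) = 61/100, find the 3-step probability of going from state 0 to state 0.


Computing P^3 by matrix multiplication.
P = [[0.4500, 0.5500], [0.6100, 0.3900]]
After raising P to the power 3:
P^3(0,0) = 0.5239

0.5239


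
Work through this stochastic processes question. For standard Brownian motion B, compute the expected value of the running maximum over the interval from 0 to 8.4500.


E(max B(s)) = sqrt(2t/pi)
= sqrt(2*8.4500/pi)
= sqrt(5.3794)
= 2.3194

2.3194


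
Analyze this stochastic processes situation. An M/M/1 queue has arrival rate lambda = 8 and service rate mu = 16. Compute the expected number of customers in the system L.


rho = 8/16 = 0.5000
L = rho/(1-rho)
= 0.5000/0.5000
= 1.0000

1.0000


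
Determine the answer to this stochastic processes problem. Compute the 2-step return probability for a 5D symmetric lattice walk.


P(return in 2 steps) = P(reverse first step) = 1/(2d)
= 1/10
= 0.1000

0.1000


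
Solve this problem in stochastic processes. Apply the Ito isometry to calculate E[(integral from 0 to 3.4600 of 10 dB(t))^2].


By Ito isometry: E[(int f dB)^2] = int f^2 dt
= 10^2 * 3.4600
= 100 * 3.4600 = 346.0000

346.0000


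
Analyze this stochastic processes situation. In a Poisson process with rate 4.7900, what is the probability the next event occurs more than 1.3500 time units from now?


P(X > t) = exp(-lambda * t)
= exp(-4.7900 * 1.3500)
= exp(-6.4665) = 0.0016

0.0016


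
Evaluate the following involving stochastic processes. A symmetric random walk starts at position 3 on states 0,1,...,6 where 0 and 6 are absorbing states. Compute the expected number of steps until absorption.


For symmetric RW on 0,...,N with absorbing barriers, E(i) = i*(N-i)
E(3) = 3 * 3 = 9

9


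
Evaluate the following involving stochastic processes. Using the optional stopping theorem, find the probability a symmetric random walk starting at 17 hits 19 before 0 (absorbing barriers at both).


By optional stopping theorem: E(M at tau) = M(0) = 17
P(hit 19)*19 + P(hit 0)*0 = 17
P(hit 19) = (17 - 0)/(19 - 0) = 17/19 = 0.8947

0.8947


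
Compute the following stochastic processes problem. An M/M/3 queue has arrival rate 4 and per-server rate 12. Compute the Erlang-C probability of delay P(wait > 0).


a = lambda/mu = 0.3333
rho = a/c = 0.1111
Erlang-C formula applied:
C(c,a) = 0.0050

0.0050


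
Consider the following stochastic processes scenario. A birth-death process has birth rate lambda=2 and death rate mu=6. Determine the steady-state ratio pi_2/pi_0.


For birth-death process, pi_n/pi_0 = (lambda/mu)^n
= (2/6)^2
= 0.1111

0.1111


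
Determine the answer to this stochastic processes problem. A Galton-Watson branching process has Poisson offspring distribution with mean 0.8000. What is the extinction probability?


Since mu = 0.8000 <= 1, extinction probability = 1.

1.0000


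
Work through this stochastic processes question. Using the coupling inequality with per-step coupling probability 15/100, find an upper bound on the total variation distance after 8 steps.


TV distance bound <= (1-delta)^n
= (1 - 0.1500)^8
= 0.8500^8
= 0.2725

0.2725


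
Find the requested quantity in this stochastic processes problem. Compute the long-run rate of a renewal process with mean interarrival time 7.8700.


Long-run renewal rate = 1/E(X)
= 1/7.8700
= 0.1271

0.1271


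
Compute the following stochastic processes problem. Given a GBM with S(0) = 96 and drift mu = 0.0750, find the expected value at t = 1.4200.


E[S(t)] = S(0) * exp(mu * t)
= 96 * exp(0.0750 * 1.4200)
= 96 * 1.1124
= 106.7883

106.7883


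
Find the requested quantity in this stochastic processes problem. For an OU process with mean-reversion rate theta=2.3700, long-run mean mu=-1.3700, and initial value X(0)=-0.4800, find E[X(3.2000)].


E[X(t)] = mu + (X(0) - mu)*exp(-theta*t)
= -1.3700 + (-0.4800 - -1.3700)*exp(-2.3700*3.2000)
= -1.3700 + 0.8900 * 5.0852e-04
= -1.3695

-1.3695


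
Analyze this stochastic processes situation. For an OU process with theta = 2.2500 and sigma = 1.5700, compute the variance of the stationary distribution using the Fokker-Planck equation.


Stationary variance = sigma^2 / (2*theta)
= 1.5700^2 / (2*2.2500)
= 2.4649 / 4.5000
= 0.5478

0.5478


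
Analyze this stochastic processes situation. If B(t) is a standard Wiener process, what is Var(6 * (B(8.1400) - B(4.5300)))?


Var(alpha*(B(t)-B(s))) = alpha^2 * (t-s)
= 6^2 * (8.1400 - 4.5300)
= 36 * 3.6100
= 129.9600

129.9600


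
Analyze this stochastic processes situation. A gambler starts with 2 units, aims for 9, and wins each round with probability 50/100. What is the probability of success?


p = 1/2: P(win) = i/N = 2/9
= 0.2222

0.2222


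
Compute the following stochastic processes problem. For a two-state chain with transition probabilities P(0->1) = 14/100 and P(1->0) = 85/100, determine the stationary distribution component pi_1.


Stationary distribution: pi_0 = p10/(p01+p10), pi_1 = p01/(p01+p10)
p01 = 0.1400, p10 = 0.8500
pi_1 = 0.1414

0.1414


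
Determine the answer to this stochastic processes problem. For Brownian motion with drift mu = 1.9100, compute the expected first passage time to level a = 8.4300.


Expected first passage time = a/mu
= 8.4300/1.9100
= 4.4136

4.4136


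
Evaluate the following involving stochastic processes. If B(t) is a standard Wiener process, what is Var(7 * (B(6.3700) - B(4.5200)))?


Var(alpha*(B(t)-B(s))) = alpha^2 * (t-s)
= 7^2 * (6.3700 - 4.5200)
= 49 * 1.8500
= 90.6500

90.6500


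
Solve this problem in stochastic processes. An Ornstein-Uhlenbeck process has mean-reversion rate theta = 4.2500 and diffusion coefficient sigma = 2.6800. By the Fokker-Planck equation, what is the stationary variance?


Stationary variance = sigma^2 / (2*theta)
= 2.6800^2 / (2*4.2500)
= 7.1824 / 8.5000
= 0.8450

0.8450


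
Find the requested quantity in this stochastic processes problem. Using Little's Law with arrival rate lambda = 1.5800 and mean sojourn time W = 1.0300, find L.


Little's Law: L = lambda * W
= 1.5800 * 1.0300
= 1.6274

1.6274


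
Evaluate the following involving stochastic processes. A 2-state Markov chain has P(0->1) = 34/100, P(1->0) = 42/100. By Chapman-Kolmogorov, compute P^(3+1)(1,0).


P^4 = P^3 * P^1
Computing via matrix multiplication of the transition matrix.
Entry (1,0) of P^4 = 0.5508

0.5508


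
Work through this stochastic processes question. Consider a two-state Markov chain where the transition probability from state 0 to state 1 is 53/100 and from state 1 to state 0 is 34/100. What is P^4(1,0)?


Computing P^4 by matrix multiplication.
P = [[0.4700, 0.5300], [0.3400, 0.6600]]
After raising P to the power 4:
P^4(1,0) = 0.3907

0.3907


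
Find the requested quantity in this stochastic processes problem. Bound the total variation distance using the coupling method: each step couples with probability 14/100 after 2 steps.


TV distance bound <= (1-delta)^n
= (1 - 0.1400)^2
= 0.8600^2
= 0.7396

0.7396


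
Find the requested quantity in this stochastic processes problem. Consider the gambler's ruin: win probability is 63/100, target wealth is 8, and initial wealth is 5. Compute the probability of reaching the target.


Gambler's ruin formula:
r = q/p = 0.3700/0.6300 = 0.5873
P(win) = (1 - r^i)/(1 - r^N)
= (1 - 0.5873^5)/(1 - 0.5873^8)
= 0.9435

0.9435


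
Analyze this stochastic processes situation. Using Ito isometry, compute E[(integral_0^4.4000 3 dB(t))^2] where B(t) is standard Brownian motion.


By Ito isometry: E[(int f dB)^2] = int f^2 dt
= 3^2 * 4.4000
= 9 * 4.4000 = 39.6000

39.6000


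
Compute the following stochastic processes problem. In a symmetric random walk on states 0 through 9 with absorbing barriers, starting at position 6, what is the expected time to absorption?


For symmetric RW on 0,...,N with absorbing barriers, E(i) = i*(N-i)
E(6) = 6 * 3 = 18

18


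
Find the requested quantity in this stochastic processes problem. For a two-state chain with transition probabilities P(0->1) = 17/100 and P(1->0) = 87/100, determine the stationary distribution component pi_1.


Stationary distribution: pi_0 = p10/(p01+p10), pi_1 = p01/(p01+p10)
p01 = 0.1700, p10 = 0.8700
pi_1 = 0.1635

0.1635


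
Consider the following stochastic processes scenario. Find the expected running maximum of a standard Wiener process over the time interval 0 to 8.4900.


E(max B(s)) = sqrt(2t/pi)
= sqrt(2*8.4900/pi)
= sqrt(5.4049)
= 2.3248

2.3248


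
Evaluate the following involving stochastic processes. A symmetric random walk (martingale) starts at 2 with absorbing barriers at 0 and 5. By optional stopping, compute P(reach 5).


By optional stopping theorem: E(M at tau) = M(0) = 2
P(hit 5)*5 + P(hit 0)*0 = 2
P(hit 5) = (2 - 0)/(5 - 0) = 2/5 = 0.4000

0.4000


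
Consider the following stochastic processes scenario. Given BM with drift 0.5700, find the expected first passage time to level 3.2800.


Expected first passage time = a/mu
= 3.2800/0.5700
= 5.7544

5.7544


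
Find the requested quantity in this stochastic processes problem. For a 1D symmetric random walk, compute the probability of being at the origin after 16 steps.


P(S(16) = 0) = C(16,8) / 4^8
= 12870 / 65536
= 0.1964

0.1964


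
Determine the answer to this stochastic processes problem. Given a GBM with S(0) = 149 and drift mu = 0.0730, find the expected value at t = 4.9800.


E[S(t)] = S(0) * exp(mu * t)
= 149 * exp(0.0730 * 4.9800)
= 149 * 1.4384
= 214.3234

214.3234
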